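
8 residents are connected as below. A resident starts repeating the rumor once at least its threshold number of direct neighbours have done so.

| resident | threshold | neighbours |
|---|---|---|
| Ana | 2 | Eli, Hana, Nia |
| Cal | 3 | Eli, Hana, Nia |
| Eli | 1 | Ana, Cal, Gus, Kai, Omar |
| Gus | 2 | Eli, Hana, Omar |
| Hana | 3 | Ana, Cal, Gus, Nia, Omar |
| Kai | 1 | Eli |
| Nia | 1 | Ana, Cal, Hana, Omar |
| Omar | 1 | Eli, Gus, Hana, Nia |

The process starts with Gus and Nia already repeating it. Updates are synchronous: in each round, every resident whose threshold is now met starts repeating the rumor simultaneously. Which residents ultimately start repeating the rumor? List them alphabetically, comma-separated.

Round 1 — Gus, Nia start repeating the rumor (initial).
Round 2 — checking thresholds:
  Ana: 1 of 3 neighbours < 2, holds.
  Cal: 1 of 3 neighbours < 3, holds.
  Eli: 1 of 5 neighbours ≥ 1, starts repeating the rumor.
  Hana: 2 of 5 neighbours < 3, holds.
  Omar: 2 of 4 neighbours ≥ 1, starts repeating the rumor.
Round 3 — checking thresholds:
  Ana: 2 of 3 neighbours ≥ 2, starts repeating the rumor.
  Cal: 2 of 3 neighbours < 3, holds.
  Hana: 3 of 5 neighbours ≥ 3, starts repeating the rumor.
  Kai: 1 of 1 neighbours ≥ 1, starts repeating the rumor.
Round 4 — checking thresholds:
  Cal: 3 of 3 neighbours ≥ 3, starts repeating the rumor.
Round 5 — no new spreads; cascade stops.

Ana, Cal, Eli, Gus, Hana, Kai, Nia, Omar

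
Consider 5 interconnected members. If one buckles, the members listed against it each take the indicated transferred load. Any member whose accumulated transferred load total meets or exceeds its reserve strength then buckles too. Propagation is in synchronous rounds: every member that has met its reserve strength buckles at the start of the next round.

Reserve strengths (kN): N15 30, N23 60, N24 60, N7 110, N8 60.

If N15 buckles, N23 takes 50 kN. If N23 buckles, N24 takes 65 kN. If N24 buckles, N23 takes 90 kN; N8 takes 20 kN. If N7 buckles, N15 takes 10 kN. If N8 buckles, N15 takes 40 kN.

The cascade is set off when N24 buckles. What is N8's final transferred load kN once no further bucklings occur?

20

Round 1 — N24 buckles (initial).
  N23: +90 → 90 ≥ 60
  N8: +20 → 20 < 60
Round 2 — N23 buckles.
No further bucklings.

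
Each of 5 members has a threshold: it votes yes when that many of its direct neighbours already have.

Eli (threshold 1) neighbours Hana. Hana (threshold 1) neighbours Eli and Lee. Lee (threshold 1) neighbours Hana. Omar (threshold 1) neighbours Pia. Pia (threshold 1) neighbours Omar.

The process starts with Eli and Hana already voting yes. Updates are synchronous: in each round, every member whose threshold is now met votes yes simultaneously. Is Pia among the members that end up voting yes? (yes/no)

no

Round 1 — Eli, Hana vote yes (initial).
Round 2 — checking thresholds:
  Lee: 1 of 1 neighbours ≥ 1, votes yes.
Round 3 — no new yes votes; cascade stops.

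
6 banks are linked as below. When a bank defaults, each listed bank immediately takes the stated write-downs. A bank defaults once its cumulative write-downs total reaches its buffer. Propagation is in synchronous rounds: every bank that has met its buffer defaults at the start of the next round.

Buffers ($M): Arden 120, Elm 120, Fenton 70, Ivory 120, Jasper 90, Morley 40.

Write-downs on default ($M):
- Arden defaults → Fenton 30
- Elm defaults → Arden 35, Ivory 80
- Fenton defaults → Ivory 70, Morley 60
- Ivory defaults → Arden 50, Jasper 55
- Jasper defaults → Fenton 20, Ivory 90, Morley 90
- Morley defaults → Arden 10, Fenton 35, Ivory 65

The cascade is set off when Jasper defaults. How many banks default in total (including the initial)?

3

Round 1 — Jasper defaults (initial).
  Fenton: +20 → 20 < 70
  Ivory: +90 → 90 < 120
  Morley: +90 → 90 ≥ 40
Round 2 — Morley defaults.
  Arden: +10 → 10 < 120
  Fenton: +35 → 55 < 70
  Ivory: +65 → 155 ≥ 120
Round 3 — Ivory defaults.
  Arden: +50 → 60 < 120
No further defaults.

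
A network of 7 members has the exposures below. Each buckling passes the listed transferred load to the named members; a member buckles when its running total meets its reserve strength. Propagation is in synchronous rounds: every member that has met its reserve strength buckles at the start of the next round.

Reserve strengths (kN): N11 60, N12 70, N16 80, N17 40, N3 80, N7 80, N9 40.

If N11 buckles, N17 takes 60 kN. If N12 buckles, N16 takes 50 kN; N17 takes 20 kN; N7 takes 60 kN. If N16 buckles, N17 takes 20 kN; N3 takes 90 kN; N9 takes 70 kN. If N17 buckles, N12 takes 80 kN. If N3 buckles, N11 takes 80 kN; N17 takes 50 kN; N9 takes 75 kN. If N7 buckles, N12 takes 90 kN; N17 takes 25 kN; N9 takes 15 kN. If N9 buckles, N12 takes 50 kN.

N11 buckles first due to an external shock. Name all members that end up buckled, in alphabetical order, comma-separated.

Round 1 — N11 buckles (initial).
  N17: +60 → 60 ≥ 40
Round 2 — N17 buckles.
  N12: +80 → 80 ≥ 70
Round 3 — N12 buckles.
  N16: +50 → 50 < 80
  N7: +60 → 60 < 80
No further bucklings.

N11, N12, N17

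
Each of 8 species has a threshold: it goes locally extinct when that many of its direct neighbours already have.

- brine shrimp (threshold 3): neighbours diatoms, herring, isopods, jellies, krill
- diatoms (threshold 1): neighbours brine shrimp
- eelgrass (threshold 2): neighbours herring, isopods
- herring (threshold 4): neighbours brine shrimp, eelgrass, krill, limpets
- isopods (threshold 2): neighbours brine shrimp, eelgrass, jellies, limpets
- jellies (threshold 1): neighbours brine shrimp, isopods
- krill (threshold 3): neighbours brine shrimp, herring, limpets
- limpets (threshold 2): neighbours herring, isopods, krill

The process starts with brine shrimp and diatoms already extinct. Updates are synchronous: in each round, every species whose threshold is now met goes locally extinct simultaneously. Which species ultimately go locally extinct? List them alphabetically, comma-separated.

Round 1 — brine shrimp, diatoms go locally extinct (initial).
Round 2 — checking thresholds:
  herring: 1 of 4 neighbours < 4, not yet.
  isopods: 1 of 4 neighbours < 2, not yet.
  jellies: 1 of 2 neighbours ≥ 1, goes locally extinct.
  krill: 1 of 3 neighbours < 3, not yet.
Round 3 — checking thresholds:
  herring: 1 of 4 neighbours < 4, not yet.
  isopods: 2 of 4 neighbours ≥ 2, goes locally extinct.
  krill: 1 of 3 neighbours < 3, not yet.
Round 4 — no new extinctions; cascade stops.

brine shrimp, diatoms, isopods, jellies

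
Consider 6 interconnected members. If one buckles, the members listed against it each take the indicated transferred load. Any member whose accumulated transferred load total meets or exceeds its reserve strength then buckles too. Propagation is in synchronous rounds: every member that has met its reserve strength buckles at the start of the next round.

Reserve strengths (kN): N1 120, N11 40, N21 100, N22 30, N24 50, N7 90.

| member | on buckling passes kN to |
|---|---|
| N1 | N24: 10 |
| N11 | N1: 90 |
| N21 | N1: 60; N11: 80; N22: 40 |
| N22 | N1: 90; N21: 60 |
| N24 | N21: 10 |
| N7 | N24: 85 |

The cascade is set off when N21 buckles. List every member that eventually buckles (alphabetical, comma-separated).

Round 1 — N21 buckles (initial).
  N1: +60 → 60 < 120
  N11: +80 → 80 ≥ 40
  N22: +40 → 40 ≥ 30
Round 2 — N11, N22 buckle.
  N1: +90+90 → 240 ≥ 120
Round 3 — N1 buckles.
  N24: +10 → 10 < 50
No further bucklings.

N1, N11, N21, N22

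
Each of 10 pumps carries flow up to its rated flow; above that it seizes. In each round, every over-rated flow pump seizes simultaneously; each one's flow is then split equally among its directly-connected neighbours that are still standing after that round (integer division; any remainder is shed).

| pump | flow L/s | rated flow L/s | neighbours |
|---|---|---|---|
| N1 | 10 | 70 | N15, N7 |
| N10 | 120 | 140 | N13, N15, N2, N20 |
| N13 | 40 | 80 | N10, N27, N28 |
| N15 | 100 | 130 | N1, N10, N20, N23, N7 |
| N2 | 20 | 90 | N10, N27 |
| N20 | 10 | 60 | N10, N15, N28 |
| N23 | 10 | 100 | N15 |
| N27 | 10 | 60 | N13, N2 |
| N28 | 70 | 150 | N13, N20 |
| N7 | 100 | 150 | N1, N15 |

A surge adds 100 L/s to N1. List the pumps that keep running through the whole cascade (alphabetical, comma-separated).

Round 1 — N1 at 110 > 70. N1 seizes.
  N1 sheds 110 L/s to N15, N7: 55 each.
    N15: 100+55 = 155 > 130
    N7: 100+55 = 155 > 150
Round 2 — N15, N7 seize.
  N15 sheds 155 L/s to N10, N20, N23: 51 each (2 lost).
    N10: 120+51 = 171 > 140
    N20: 10+51 = 61 > 60
    N23: 10+51 = 61 ≤ 100
  N7 sheds 155 L/s: no online neighbours, lost.
Round 3 — N10, N20 seize.
  N10 sheds 171 L/s to N13, N2: 85 each (1 lost).
    N13: 40+85 = 125 > 80
    N2: 20+85 = 105 > 90
  N20 sheds 61 L/s to N28: 61 each.
    N28: 70+61 = 131 ≤ 150
Round 4 — N13, N2 seize.
  N13 sheds 125 L/s to N27, N28: 62 each (1 lost).
    N27: 10+62 = 72 > 60
    N28: 131+62 = 193 > 150
  N2 sheds 105 L/s to N27: 105 each.
    N27: 72+105 = 177 > 60
Round 5 — N27, N28 seize.
  N27 sheds 177 L/s: no online neighbours, lost.
  N28 sheds 193 L/s: no online neighbours, lost.
No further seizures.

N23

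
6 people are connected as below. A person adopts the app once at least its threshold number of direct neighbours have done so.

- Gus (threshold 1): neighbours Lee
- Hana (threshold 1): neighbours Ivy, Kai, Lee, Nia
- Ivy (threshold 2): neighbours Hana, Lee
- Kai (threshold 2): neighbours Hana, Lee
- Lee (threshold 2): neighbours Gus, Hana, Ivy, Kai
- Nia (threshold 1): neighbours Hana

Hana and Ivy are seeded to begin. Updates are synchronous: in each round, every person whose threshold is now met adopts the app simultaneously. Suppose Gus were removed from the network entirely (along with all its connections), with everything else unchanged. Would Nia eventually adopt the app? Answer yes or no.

With Gus removed:
Round 1 — Hana, Ivy adopt the app (initial).
Round 2 — checking thresholds:
  Kai: 1 of 2 neighbours < 2, not yet.
  Lee: 2 of 3 neighbours ≥ 2, adopts the app.
  Nia: 1 of 1 neighbours ≥ 1, adopts the app.
Round 3 — checking thresholds:
  Kai: 2 of 2 neighbours ≥ 2, adopts the app.
Round 4 — no new adoptions; cascade stops.

yes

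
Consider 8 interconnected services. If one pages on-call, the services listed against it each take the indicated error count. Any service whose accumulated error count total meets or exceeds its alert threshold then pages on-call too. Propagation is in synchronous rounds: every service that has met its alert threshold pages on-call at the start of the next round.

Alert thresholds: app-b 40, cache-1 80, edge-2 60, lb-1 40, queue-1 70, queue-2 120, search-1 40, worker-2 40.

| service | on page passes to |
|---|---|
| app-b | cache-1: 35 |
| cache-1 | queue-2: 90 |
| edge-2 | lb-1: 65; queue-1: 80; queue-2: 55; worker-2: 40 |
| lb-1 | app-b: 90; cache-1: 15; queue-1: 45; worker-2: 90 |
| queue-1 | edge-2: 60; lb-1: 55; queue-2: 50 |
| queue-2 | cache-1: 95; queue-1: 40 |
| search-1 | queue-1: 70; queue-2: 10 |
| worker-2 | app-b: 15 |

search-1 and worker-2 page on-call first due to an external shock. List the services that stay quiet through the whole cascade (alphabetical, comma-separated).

cache-1, queue-2

Round 1 — search-1, worker-2 page on-call (initial).
  app-b: +15 → 15 < 40
  queue-1: +70 → 70 ≥ 70
  queue-2: +10 → 10 < 120
Round 2 — queue-1 pages on-call.
  edge-2: +60 → 60 ≥ 60
  lb-1: +55 → 55 ≥ 40
  queue-2: +50 → 60 < 120
Round 3 — edge-2, lb-1 page on-call.
  app-b: +90 → 105 ≥ 40
  cache-1: +15 → 15 < 80
  queue-2: +55 → 115 < 120
Round 4 — app-b pages on-call.
  cache-1: +35 → 50 < 80
No further pages.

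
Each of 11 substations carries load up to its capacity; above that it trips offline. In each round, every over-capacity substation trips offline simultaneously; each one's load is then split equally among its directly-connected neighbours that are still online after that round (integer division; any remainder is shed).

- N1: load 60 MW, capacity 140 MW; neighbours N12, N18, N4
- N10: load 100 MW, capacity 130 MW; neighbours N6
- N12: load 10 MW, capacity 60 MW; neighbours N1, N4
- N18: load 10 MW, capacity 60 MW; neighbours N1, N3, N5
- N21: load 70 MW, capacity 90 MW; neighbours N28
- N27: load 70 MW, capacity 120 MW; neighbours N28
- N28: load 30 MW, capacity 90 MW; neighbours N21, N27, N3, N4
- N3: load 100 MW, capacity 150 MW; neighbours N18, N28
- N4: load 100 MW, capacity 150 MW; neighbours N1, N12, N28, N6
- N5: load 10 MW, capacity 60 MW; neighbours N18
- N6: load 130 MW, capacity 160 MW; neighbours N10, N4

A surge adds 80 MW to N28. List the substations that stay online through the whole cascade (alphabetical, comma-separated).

N1, N10, N12, N18, N27, N3, N4, N5, N6

Round 1 — N28 at 110 > 90. N28 trips offline.
  N28 sheds 110 MW to N21, N27, N3, N4: 27 each (2 lost).
    N21: 70+27 = 97 > 90
    N27: 70+27 = 97 ≤ 120
    N3: 100+27 = 127 ≤ 150
    N4: 100+27 = 127 ≤ 150
Round 2 — N21 trips offline.
  N21 sheds 97 MW: no online neighbours, lost.
No further trips.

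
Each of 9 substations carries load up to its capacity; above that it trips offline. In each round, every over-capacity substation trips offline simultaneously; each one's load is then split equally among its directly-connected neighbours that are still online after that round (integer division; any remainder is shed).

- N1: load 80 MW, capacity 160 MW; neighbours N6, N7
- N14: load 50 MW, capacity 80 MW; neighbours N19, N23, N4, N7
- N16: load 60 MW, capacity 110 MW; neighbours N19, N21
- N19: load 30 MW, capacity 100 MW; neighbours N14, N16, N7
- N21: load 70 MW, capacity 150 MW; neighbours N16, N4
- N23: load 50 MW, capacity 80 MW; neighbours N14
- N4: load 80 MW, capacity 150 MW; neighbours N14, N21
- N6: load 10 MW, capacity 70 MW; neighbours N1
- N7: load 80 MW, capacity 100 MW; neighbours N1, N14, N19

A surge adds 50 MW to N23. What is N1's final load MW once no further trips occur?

Round 1 — N23 at 100 > 80. N23 trips offline.
  N23 sheds 100 MW to N14: 100 each.
    N14: 50+100 = 150 > 80
Round 2 — N14 trips offline.
  N14 sheds 150 MW to N19, N4, N7: 50 each.
    N19: 30+50 = 80 ≤ 100
    N4: 80+50 = 130 ≤ 150
    N7: 80+50 = 130 > 100
Round 3 — N7 trips offline.
  N7 sheds 130 MW to N1, N19: 65 each.
    N1: 80+65 = 145 ≤ 160
    N19: 80+65 = 145 > 100
Round 4 — N19 trips offline.
  N19 sheds 145 MW to N16: 145 each.
    N16: 60+145 = 205 > 110
Round 5 — N16 trips offline.
  N16 sheds 205 MW to N21: 205 each.
    N21: 70+205 = 275 > 150
Round 6 — N21 trips offline.
  N21 sheds 275 MW to N4: 275 each.
    N4: 130+275 = 405 > 150
Round 7 — N4 trips offline.
  N4 sheds 405 MW: no online neighbours, lost.
No further trips.

145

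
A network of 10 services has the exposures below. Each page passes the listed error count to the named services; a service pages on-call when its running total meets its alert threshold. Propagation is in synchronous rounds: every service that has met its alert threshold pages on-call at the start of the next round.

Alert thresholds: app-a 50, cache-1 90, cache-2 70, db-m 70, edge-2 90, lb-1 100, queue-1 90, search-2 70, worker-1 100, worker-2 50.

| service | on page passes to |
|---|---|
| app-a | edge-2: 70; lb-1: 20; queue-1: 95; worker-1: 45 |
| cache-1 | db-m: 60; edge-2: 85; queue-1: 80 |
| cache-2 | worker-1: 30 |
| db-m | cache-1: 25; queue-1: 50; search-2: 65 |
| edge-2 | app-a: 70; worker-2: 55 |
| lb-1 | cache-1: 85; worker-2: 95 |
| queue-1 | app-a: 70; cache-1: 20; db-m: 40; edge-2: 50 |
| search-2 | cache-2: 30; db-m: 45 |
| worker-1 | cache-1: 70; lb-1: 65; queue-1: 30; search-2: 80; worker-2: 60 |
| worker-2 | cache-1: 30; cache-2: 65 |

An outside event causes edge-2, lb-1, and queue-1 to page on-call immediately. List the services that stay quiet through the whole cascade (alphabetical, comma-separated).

Round 1 — edge-2, lb-1, queue-1 page on-call (initial).
  app-a: +70+70 → 140 ≥ 50
  cache-1: +85+20 → 105 ≥ 90
  db-m: +40 → 40 < 70
  worker-2: +55+95 → 150 ≥ 50
Round 2 — app-a, cache-1, worker-2 page on-call.
  cache-2: +65 → 65 < 70
  db-m: +60 → 100 ≥ 70
  worker-1: +45 → 45 < 100
Round 3 — db-m pages on-call.
  search-2: +65 → 65 < 70
No further pages.

cache-2, search-2, worker-1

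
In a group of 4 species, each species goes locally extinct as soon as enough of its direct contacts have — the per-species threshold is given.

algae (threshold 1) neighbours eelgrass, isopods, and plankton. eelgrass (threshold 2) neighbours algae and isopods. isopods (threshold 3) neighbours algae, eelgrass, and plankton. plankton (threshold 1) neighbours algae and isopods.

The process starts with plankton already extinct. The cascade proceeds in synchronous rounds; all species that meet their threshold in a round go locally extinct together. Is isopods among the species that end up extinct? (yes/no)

no

Round 1 — plankton goes locally extinct (initial).
Round 2 — checking thresholds:
  algae: 1 of 3 neighbours ≥ 1, goes locally extinct.
  isopods: 1 of 3 neighbours < 3, below threshold.
Round 3 — no new extinctions; cascade stops.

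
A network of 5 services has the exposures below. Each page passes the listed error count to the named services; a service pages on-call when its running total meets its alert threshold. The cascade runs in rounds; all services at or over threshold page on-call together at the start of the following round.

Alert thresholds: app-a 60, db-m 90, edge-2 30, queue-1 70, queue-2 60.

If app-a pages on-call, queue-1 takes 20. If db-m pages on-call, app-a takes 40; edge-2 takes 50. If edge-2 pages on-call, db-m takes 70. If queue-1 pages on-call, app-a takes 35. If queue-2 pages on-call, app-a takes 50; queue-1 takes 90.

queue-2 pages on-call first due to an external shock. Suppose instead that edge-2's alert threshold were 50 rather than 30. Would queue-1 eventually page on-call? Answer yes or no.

yes

With edge-2's alert threshold at 50:
Round 1 — queue-2 pages on-call (initial).
  app-a: +50 → 50 < 60
  queue-1: +90 → 90 ≥ 70
Round 2 — queue-1 pages on-call.
  app-a: +35 → 85 ≥ 60
Round 3 — app-a pages on-call.
No further pages.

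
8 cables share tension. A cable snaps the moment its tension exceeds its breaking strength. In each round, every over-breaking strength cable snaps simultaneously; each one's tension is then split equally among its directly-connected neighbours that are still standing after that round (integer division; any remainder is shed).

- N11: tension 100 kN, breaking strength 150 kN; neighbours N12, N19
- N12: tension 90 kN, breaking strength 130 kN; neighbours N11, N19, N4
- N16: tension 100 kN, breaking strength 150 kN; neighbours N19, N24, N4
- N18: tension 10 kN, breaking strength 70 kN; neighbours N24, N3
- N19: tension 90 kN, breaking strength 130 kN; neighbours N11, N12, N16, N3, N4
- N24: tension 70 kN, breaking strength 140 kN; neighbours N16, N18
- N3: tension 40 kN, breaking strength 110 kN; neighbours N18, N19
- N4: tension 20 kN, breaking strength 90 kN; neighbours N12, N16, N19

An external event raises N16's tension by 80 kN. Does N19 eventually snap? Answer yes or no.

Round 1 — N16 at 180 > 150. N16 snaps.
  N16 sheds 180 kN to N19, N24, N4: 60 each.
    N19: 90+60 = 150 > 130
    N24: 70+60 = 130 ≤ 140
    N4: 20+60 = 80 ≤ 90
Round 2 — N19 snaps.
  N19 sheds 150 kN to N11, N12, N3, N4: 37 each (2 lost).
    N11: 100+37 = 137 ≤ 150
    N12: 90+37 = 127 ≤ 130
    N3: 40+37 = 77 ≤ 110
    N4: 80+37 = 117 > 90
Round 3 — N4 snaps.
  N4 sheds 117 kN to N12: 117 each.
    N12: 127+117 = 244 > 130
Round 4 — N12 snaps.
  N12 sheds 244 kN to N11: 244 each.
    N11: 137+244 = 381 > 150
Round 5 — N11 snaps.
  N11 sheds 381 kN: no online neighbours, lost.
No further breaks.

yes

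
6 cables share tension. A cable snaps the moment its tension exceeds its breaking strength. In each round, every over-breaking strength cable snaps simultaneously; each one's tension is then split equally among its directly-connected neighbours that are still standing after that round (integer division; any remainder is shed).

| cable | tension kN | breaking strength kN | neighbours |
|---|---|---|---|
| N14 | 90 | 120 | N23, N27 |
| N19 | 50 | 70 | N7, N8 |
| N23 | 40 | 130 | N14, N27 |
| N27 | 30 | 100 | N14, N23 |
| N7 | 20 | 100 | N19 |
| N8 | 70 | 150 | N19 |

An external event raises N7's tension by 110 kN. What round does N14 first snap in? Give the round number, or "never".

never

Round 1 — N7 at 130 > 100. N7 snaps.
  N7 sheds 130 kN to N19: 130 each.
    N19: 50+130 = 180 > 70
Round 2 — N19 snaps.
  N19 sheds 180 kN to N8: 180 each.
    N8: 70+180 = 250 > 150
Round 3 — N8 snaps.
  N8 sheds 250 kN: no online neighbours, lost.
No further breaks.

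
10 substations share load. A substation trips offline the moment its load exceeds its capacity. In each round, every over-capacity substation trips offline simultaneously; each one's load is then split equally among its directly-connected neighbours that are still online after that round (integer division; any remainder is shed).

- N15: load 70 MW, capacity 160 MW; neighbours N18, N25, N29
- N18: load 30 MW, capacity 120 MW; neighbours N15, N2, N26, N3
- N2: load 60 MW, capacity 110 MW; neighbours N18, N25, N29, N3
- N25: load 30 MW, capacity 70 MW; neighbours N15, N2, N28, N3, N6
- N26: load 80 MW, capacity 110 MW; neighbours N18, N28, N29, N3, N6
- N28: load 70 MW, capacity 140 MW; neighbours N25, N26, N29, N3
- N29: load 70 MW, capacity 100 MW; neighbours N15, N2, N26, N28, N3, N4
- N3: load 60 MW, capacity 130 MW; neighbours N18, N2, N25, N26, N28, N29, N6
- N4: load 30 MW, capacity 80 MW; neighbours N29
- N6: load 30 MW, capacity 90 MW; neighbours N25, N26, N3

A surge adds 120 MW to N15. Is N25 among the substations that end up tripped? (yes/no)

yes

Round 1 — N15 at 190 > 160. N15 trips offline.
  N15 sheds 190 MW to N18, N25, N29: 63 each (1 lost).
    N18: 30+63 = 93 ≤ 120
    N25: 30+63 = 93 > 70
    N29: 70+63 = 133 > 100
Round 2 — N25, N29 trip offline.
  N25 sheds 93 MW to N2, N28, N3, N6: 23 each (1 lost).
    N2: 60+23 = 83 ≤ 110
    N28: 70+23 = 93 ≤ 140
    N3: 60+23 = 83 ≤ 130
    N6: 30+23 = 53 ≤ 90
  N29 sheds 133 MW to N2, N26, N28, N3, N4: 26 each (3 lost).
    N2: 83+26 = 109 ≤ 110
    N26: 80+26 = 106 ≤ 110
    N28: 93+26 = 119 ≤ 140
    N3: 83+26 = 109 ≤ 130
    N4: 30+26 = 56 ≤ 80
No further trips.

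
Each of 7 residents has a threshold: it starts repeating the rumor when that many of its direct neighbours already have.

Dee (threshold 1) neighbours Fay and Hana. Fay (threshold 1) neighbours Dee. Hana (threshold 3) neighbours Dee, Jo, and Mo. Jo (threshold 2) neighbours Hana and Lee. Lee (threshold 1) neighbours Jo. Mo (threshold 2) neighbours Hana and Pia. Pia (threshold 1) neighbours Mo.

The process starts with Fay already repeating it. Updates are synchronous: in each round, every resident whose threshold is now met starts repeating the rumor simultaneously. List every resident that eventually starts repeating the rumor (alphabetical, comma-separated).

Dee, Fay

Round 1 — Fay starts repeating the rumor (initial).
Round 2 — checking thresholds:
  Dee: 1 of 2 neighbours ≥ 1, starts repeating the rumor.
Round 3 — no new spreads; cascade stops.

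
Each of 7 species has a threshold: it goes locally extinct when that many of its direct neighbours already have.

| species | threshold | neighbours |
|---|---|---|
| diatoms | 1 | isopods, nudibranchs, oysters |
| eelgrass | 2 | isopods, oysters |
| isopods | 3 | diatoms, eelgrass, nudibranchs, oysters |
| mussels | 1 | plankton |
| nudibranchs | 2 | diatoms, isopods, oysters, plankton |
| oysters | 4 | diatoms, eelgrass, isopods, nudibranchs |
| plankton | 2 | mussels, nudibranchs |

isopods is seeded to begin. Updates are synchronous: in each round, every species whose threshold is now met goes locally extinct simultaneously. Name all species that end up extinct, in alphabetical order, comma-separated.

diatoms, isopods, nudibranchs

Round 1 — isopods goes locally extinct (initial).
Round 2 — checking thresholds:
  diatoms: 1 of 3 neighbours ≥ 1, goes locally extinct.
  eelgrass: 1 of 2 neighbours < 2, not yet.
  nudibranchs: 1 of 4 neighbours < 2, not yet.
  oysters: 1 of 4 neighbours < 4, not yet.
Round 3 — checking thresholds:
  eelgrass: 1 of 2 neighbours < 2, not yet.
  nudibranchs: 2 of 4 neighbours ≥ 2, goes locally extinct.
  oysters: 2 of 4 neighbours < 4, not yet.
Round 4 — no new extinctions; cascade stops.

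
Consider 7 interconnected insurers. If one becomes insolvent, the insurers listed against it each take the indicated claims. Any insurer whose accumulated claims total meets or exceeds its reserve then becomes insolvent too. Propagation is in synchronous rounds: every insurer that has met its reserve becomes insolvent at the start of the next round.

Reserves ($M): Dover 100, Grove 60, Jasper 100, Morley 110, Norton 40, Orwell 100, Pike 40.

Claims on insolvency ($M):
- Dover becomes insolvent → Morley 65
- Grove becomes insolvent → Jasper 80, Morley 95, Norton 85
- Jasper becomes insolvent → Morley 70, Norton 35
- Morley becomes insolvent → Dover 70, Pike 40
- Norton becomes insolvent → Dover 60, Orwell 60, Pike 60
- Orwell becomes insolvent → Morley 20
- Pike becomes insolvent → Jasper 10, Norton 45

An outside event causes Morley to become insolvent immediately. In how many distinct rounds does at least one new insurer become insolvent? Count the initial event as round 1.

4

Round 1 — Morley becomes insolvent (initial).
  Dover: +70 → 70 < 100
  Pike: +40 → 40 ≥ 40
Round 2 — Pike becomes insolvent.
  Jasper: +10 → 10 < 100
  Norton: +45 → 45 ≥ 40
Round 3 — Norton becomes insolvent.
  Dover: +60 → 130 ≥ 100
  Orwell: +60 → 60 < 100
Round 4 — Dover becomes insolvent.
No further insolvencies.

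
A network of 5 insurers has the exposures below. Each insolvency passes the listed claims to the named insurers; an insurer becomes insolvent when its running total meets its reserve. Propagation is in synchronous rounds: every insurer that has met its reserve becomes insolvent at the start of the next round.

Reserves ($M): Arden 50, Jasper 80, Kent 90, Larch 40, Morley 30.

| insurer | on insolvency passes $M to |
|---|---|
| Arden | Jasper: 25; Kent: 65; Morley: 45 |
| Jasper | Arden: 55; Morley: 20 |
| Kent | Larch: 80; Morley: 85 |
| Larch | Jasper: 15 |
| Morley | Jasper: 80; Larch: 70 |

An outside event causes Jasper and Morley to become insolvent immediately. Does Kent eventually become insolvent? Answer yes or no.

Round 1 — Jasper, Morley become insolvent (initial).
  Arden: +55 → 55 ≥ 50
  Larch: +70 → 70 ≥ 40
Round 2 — Arden, Larch become insolvent.
  Kent: +65 → 65 < 90
No further insolvencies.

no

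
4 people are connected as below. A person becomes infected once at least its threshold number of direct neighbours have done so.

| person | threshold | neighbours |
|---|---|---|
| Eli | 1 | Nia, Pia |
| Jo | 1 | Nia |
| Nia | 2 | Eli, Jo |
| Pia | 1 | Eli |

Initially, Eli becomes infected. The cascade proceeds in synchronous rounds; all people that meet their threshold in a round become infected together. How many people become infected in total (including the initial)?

2

Round 1 — Eli becomes infected (initial).
Round 2 — checking thresholds:
  Nia: 1 of 2 neighbours < 2, below threshold.
  Pia: 1 of 1 neighbours ≥ 1, becomes infected.
Round 3 — no new infections; cascade stops.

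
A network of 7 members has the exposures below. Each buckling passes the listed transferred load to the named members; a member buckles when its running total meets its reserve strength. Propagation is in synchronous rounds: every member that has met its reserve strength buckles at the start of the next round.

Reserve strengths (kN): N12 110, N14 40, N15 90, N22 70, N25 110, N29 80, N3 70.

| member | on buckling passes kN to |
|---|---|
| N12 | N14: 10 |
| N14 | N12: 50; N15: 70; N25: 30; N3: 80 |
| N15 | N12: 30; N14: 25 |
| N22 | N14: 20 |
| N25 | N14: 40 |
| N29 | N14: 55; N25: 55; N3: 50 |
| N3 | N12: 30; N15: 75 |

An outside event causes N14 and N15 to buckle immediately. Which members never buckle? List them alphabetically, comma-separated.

N22, N25, N29

Round 1 — N14, N15 buckle (initial).
  N12: +50+30 → 80 < 110
  N25: +30 → 30 < 110
  N3: +80 → 80 ≥ 70
Round 2 — N3 buckles.
  N12: +30 → 110 ≥ 110
Round 3 — N12 buckles.
No further bucklings.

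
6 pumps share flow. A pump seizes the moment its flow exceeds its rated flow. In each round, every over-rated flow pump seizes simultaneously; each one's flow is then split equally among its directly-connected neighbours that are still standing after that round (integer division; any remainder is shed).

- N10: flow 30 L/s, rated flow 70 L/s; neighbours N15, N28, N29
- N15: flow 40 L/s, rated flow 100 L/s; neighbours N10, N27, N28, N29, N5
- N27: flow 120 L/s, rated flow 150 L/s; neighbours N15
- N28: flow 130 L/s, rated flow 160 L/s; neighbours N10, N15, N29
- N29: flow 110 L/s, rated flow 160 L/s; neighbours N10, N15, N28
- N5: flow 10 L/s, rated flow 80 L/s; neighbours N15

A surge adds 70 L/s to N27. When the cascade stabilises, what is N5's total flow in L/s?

Round 1 — N27 at 190 > 150. N27 seizes.
  N27 sheds 190 L/s to N15: 190 each.
    N15: 40+190 = 230 > 100
Round 2 — N15 seizes.
  N15 sheds 230 L/s to N10, N28, N29, N5: 57 each (2 lost).
    N10: 30+57 = 87 > 70
    N28: 130+57 = 187 > 160
    N29: 110+57 = 167 > 160
    N5: 10+57 = 67 ≤ 80
Round 3 — N10, N28, N29 seize.
  N10 sheds 87 L/s: no online neighbours, lost.
  N28 sheds 187 L/s: no online neighbours, lost.
  N29 sheds 167 L/s: no online neighbours, lost.
No further seizures.

67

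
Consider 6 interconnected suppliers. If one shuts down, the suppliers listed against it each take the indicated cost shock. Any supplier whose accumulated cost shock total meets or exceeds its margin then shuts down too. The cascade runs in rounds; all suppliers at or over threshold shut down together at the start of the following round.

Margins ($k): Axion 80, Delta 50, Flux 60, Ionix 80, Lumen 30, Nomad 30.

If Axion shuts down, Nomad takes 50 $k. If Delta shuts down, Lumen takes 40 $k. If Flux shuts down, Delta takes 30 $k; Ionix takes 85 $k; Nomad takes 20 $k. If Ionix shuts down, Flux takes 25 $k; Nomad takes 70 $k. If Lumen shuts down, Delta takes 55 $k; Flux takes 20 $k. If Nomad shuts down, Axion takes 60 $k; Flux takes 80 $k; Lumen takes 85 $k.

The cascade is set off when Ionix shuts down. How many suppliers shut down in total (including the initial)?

5

Round 1 — Ionix shuts down (initial).
  Flux: +25 → 25 < 60
  Nomad: +70 → 70 ≥ 30
Round 2 — Nomad shuts down.
  Axion: +60 → 60 < 80
  Flux: +80 → 105 ≥ 60
  Lumen: +85 → 85 ≥ 30
Round 3 — Flux, Lumen shut down.
  Delta: +30+55 → 85 ≥ 50
Round 4 — Delta shuts down.
No further shutdowns.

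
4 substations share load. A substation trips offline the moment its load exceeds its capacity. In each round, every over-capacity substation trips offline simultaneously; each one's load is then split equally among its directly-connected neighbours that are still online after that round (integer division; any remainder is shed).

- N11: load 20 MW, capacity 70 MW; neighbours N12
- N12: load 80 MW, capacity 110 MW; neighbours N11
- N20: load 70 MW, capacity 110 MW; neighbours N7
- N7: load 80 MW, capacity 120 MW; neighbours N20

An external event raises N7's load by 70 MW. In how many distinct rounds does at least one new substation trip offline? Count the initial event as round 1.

2

Round 1 — N7 at 150 > 120. N7 trips offline.
  N7 sheds 150 MW to N20: 150 each.
    N20: 70+150 = 220 > 110
Round 2 — N20 trips offline.
  N20 sheds 220 MW: no online neighbours, lost.
No further trips.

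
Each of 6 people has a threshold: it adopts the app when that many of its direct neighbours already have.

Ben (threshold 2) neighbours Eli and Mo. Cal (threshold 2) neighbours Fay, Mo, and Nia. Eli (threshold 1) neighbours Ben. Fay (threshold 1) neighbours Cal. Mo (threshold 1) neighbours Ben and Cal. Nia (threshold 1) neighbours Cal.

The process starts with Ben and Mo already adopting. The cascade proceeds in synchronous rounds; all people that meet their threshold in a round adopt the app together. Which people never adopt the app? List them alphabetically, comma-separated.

Round 1 — Ben, Mo adopt the app (initial).
Round 2 — checking thresholds:
  Cal: 1 of 3 neighbours < 2, below threshold.
  Eli: 1 of 1 neighbours ≥ 1, adopts the app.
Round 3 — no new adoptions; cascade stops.

Cal, Fay, Nia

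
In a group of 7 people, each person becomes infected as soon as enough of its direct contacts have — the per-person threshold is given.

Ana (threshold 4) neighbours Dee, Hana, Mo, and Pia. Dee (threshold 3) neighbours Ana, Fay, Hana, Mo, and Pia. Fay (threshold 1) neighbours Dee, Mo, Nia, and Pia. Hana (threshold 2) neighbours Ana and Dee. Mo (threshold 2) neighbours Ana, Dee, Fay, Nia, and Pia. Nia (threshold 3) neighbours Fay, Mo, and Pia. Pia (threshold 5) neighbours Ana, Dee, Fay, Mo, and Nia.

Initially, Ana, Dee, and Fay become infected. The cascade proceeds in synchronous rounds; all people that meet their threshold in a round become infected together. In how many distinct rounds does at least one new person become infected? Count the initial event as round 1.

Round 1 — Ana, Dee, Fay become infected (initial).
Round 2 — checking thresholds:
  Hana: 2 of 2 neighbours ≥ 2, becomes infected.
  Mo: 3 of 5 neighbours ≥ 2, becomes infected.
  Nia: 1 of 3 neighbours < 3, not yet.
  Pia: 3 of 5 neighbours < 5, not yet.
Round 3 — no new infections; cascade stops.

2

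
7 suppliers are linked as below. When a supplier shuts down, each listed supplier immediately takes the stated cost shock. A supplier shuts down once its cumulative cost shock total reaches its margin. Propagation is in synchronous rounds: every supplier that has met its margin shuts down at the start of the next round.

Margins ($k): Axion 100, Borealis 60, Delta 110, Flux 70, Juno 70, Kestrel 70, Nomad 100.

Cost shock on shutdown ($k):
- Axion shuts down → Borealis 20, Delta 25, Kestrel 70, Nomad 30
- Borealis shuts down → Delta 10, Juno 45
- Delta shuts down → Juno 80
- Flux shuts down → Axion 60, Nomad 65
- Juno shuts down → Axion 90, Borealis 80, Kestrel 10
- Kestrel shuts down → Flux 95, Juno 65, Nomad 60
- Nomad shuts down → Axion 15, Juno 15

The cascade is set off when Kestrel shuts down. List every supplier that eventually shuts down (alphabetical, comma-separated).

Round 1 — Kestrel shuts down (initial).
  Flux: +95 → 95 ≥ 70
  Juno: +65 → 65 < 70
  Nomad: +60 → 60 < 100
Round 2 — Flux shuts down.
  Axion: +60 → 60 < 100
  Nomad: +65 → 125 ≥ 100
Round 3 — Nomad shuts down.
  Axion: +15 → 75 < 100
  Juno: +15 → 80 ≥ 70
Round 4 — Juno shuts down.
  Axion: +90 → 165 ≥ 100
  Borealis: +80 → 80 ≥ 60
Round 5 — Axion, Borealis shut down.
  Delta: +25+10 → 35 < 110
No further shutdowns.

Axion, Borealis, Flux, Juno, Kestrel, Nomad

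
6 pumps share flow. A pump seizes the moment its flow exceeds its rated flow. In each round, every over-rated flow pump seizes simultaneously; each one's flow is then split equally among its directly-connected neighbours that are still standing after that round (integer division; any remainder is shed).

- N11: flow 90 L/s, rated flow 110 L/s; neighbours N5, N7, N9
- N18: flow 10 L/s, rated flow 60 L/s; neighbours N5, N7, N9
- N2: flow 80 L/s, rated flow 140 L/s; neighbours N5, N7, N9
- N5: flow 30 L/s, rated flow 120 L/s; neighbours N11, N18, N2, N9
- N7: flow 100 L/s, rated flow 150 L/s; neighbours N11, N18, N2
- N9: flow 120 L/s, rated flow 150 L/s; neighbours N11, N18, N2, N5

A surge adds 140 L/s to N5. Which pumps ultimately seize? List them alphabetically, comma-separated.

Round 1 — N5 at 170 > 120. N5 seizes.
  N5 sheds 170 L/s to N11, N18, N2, N9: 42 each (2 lost).
    N11: 90+42 = 132 > 110
    N18: 10+42 = 52 ≤ 60
    N2: 80+42 = 122 ≤ 140
    N9: 120+42 = 162 > 150
Round 2 — N11, N9 seize.
  N11 sheds 132 L/s to N7: 132 each.
    N7: 100+132 = 232 > 150
  N9 sheds 162 L/s to N18, N2: 81 each.
    N18: 52+81 = 133 > 60
    N2: 122+81 = 203 > 140
Round 3 — N18, N2, N7 seize.
  N18 sheds 133 L/s: no online neighbours, lost.
  N2 sheds 203 L/s: no online neighbours, lost.
  N7 sheds 232 L/s: no online neighbours, lost.
No further seizures.

N11, N18, N2, N5, N7, N9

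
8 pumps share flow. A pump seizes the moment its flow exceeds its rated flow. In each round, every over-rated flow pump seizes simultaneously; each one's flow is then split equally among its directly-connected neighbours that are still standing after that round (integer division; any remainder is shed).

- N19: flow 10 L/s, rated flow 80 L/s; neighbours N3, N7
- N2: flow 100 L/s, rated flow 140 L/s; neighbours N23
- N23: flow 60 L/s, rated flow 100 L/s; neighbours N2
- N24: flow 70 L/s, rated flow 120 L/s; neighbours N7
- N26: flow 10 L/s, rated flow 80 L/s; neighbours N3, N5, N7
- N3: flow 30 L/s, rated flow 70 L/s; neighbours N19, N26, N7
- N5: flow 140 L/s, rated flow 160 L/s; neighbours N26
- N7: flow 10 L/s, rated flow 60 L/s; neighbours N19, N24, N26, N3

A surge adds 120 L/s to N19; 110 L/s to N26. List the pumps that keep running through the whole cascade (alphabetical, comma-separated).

Round 1 — N19 at 130 > 80; N26 at 120 > 80. N19, N26 seize.
  N19 sheds 130 L/s to N3, N7: 65 each.
    N3: 30+65 = 95 > 70
    N7: 10+65 = 75 > 60
  N26 sheds 120 L/s to N3, N5, N7: 40 each.
    N3: 95+40 = 135 > 70
    N5: 140+40 = 180 > 160
    N7: 75+40 = 115 > 60
Round 2 — N3, N5, N7 seize.
  N3 sheds 135 L/s: no online neighbours, lost.
  N5 sheds 180 L/s: no online neighbours, lost.
  N7 sheds 115 L/s to N24: 115 each.
    N24: 70+115 = 185 > 120
Round 3 — N24 seizes.
  N24 sheds 185 L/s: no online neighbours, lost.
No further seizures.

N2, N23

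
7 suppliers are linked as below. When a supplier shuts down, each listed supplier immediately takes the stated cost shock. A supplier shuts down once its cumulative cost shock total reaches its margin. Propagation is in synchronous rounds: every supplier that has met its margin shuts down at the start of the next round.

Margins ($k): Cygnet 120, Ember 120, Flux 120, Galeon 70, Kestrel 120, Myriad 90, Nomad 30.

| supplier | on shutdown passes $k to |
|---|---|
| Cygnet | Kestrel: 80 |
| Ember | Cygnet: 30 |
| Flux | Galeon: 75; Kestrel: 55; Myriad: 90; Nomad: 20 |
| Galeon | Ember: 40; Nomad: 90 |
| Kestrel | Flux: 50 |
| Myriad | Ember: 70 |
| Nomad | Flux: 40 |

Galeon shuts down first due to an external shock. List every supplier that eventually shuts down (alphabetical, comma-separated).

Round 1 — Galeon shuts down (initial).
  Ember: +40 → 40 < 120
  Nomad: +90 → 90 ≥ 30
Round 2 — Nomad shuts down.
  Flux: +40 → 40 < 120
No further shutdowns.

Galeon, Nomad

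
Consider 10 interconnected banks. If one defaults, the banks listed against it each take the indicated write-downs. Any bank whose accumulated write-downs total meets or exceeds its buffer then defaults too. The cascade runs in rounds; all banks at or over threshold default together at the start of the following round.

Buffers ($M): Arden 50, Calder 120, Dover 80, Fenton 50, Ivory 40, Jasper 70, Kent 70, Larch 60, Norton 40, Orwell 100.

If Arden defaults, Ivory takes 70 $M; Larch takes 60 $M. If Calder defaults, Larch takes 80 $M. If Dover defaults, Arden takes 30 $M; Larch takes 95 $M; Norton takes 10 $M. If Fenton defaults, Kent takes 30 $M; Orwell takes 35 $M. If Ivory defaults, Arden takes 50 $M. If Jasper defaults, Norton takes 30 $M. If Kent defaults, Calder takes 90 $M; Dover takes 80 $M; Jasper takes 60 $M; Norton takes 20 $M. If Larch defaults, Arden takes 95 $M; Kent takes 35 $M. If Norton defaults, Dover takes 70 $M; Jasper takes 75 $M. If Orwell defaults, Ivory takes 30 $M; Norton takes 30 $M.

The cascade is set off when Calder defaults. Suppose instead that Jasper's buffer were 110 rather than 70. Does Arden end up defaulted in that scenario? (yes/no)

yes

With Jasper's buffer at 110:
Round 1 — Calder defaults (initial).
  Larch: +80 → 80 ≥ 60
Round 2 — Larch defaults.
  Arden: +95 → 95 ≥ 50
  Kent: +35 → 35 < 70
Round 3 — Arden defaults.
  Ivory: +70 → 70 ≥ 40
Round 4 — Ivory defaults.
No further defaults.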